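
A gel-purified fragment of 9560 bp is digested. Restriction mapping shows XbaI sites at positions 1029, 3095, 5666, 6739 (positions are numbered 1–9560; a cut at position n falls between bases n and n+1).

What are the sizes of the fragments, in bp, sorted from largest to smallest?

2821, 2571, 2066, 1073, 1029 bp

Linear molecule, 4 cuts → 5 fragments:
  1029 − 0 = 1029 bp
  3095 − 1029 = 2066 bp
  5666 − 3095 = 2571 bp
  6739 − 5666 = 1073 bp
  9560 − 6739 = 2821 bp
Sorted largest to smallest: 2821, 2571, 2066, 1073, 1029 bp.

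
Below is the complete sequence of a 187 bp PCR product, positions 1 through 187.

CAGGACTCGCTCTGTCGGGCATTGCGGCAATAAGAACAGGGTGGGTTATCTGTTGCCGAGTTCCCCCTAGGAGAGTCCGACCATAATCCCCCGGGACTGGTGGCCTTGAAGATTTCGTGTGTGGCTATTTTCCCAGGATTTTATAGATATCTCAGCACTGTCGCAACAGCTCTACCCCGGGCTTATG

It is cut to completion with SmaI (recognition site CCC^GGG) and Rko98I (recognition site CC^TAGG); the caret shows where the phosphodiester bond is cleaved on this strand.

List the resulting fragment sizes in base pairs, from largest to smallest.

SmaI sites (CCCGGG) start at positions 90, 176.
SmaI cuts after base 3 of each site, so after positions 92, 178.
The Rko98I site (CCTAGG) starts at position 66.
Rko98I cuts after base 2 of each site, so after position 67.
Combined cut positions: 67, 92, 178.
Linear molecule, 3 cuts → 4 fragments:
  1–67 → 67 bp
  68–92 → 25 bp
  93–178 → 86 bp
  179–187 → 9 bp
Sorted largest to smallest: 86, 67, 25, 9 bp.

86, 67, 25, 9 bp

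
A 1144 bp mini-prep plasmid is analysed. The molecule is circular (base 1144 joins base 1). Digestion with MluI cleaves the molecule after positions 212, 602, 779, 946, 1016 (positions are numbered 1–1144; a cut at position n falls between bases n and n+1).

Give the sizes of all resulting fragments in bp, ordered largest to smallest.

390, 340, 177, 167, 70 bp

Circular molecule, 5 cuts → 5 fragments:
  602 − 212 = 390 bp
  779 − 602 = 177 bp
  946 − 779 = 167 bp
  1016 − 946 = 70 bp
  wrap: 1144 − 1016 + 212 = 340 bp
Sorted largest to smallest: 390, 340, 177, 167, 70 bp.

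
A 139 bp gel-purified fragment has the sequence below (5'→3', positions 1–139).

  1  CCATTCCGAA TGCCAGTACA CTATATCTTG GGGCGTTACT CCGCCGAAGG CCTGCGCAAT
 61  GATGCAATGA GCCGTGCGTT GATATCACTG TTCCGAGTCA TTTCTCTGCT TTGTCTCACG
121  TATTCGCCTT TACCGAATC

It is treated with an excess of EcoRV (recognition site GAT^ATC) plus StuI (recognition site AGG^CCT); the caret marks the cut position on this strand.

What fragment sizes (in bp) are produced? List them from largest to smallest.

56, 50, 33 bp

The EcoRV site (GATATC) starts at position 81.
EcoRV cuts after base 3 of each site, so after position 83.
The StuI site (AGGCCT) starts at position 48.
StuI cuts after base 3 of each site, so after position 50.
Combined cut positions: 50, 83.
Linear molecule, 2 cuts → 3 fragments:
  1–50 → 50 bp
  51–83 → 33 bp
  84–139 → 56 bp
Sorted largest to smallest: 56, 50, 33 bp.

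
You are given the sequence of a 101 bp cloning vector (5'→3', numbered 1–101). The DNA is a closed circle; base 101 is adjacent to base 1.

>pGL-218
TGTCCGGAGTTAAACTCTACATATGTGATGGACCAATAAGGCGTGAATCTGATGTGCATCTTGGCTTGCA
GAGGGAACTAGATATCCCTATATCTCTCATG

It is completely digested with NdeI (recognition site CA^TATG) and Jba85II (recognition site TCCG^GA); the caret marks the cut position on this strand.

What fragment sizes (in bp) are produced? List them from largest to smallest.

86, 15 bp

The NdeI site (CATATG) starts at position 20.
NdeI cuts after base 2 of each site, so after position 21.
The Jba85II site (TCCGGA) starts at position 3.
Jba85II cuts after base 4 of each site, so after position 6.
Combined cut positions: 6, 21.
Circular molecule, 2 cuts → 2 fragments:
  7–21 → 15 bp
  22–101 then 1–6 → 80 + 6 = 86 bp
Sorted largest to smallest: 86, 15 bp.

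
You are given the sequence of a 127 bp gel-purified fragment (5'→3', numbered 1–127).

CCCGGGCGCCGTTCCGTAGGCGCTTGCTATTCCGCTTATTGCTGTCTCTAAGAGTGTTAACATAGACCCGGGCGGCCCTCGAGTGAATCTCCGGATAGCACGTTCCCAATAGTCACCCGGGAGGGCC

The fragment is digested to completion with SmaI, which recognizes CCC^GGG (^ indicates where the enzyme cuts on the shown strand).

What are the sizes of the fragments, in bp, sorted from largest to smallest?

66, 49, 9, 3 bp

SmaI sites (CCCGGG) start at positions 1, 67, 116.
SmaI cuts after base 3 of each site, so after positions 3, 69, 118.
Linear molecule, 3 cuts → 4 fragments:
  1–3 → 3 bp
  4–69 → 66 bp
  70–118 → 49 bp
  119–127 → 9 bp
Sorted largest to smallest: 66, 49, 9, 3 bp.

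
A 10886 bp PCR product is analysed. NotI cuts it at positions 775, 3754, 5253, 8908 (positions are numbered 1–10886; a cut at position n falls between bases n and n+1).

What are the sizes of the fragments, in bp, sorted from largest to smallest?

Linear molecule, 4 cuts → 5 fragments:
  775 − 0 = 775 bp
  3754 − 775 = 2979 bp
  5253 − 3754 = 1499 bp
  8908 − 5253 = 3655 bp
  10886 − 8908 = 1978 bp
Sorted largest to smallest: 3655, 2979, 1978, 1499, 775 bp.

3655, 2979, 1978, 1499, 775 bp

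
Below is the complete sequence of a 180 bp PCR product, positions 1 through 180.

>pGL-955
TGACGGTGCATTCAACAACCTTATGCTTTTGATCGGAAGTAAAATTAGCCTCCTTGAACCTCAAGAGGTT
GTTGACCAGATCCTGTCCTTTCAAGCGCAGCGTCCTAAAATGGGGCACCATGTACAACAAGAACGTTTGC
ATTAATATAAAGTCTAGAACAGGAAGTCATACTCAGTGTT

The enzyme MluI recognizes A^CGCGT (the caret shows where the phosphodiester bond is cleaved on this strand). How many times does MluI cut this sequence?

0

No occurrence of ACGCGT is present in the sequence.
MluI does not cut: 0 sites.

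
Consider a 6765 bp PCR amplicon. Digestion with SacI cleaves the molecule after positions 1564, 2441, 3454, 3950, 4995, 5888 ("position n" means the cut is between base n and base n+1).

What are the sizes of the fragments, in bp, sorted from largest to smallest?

Linear molecule, 6 cuts → 7 fragments:
  1564 − 0 = 1564 bp
  2441 − 1564 = 877 bp
  3454 − 2441 = 1013 bp
  3950 − 3454 = 496 bp
  4995 − 3950 = 1045 bp
  5888 − 4995 = 893 bp
  6765 − 5888 = 877 bp
Sorted largest to smallest: 1564, 1045, 1013, 893, 877, 877, 496 bp.

1564, 1045, 1013, 893, 877, 877, 496 bp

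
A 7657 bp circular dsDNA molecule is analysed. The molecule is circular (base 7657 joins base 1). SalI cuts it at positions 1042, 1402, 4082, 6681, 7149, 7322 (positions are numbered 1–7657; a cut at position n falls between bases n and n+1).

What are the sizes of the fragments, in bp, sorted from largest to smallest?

2680, 2599, 1377, 468, 360, 173 bp

Circular molecule, 6 cuts → 6 fragments:
  1402 − 1042 = 360 bp
  4082 − 1402 = 2680 bp
  6681 − 4082 = 2599 bp
  7149 − 6681 = 468 bp
  7322 − 7149 = 173 bp
  wrap: 7657 − 7322 + 1042 = 1377 bp
Sorted largest to smallest: 2680, 2599, 1377, 468, 360, 173 bp.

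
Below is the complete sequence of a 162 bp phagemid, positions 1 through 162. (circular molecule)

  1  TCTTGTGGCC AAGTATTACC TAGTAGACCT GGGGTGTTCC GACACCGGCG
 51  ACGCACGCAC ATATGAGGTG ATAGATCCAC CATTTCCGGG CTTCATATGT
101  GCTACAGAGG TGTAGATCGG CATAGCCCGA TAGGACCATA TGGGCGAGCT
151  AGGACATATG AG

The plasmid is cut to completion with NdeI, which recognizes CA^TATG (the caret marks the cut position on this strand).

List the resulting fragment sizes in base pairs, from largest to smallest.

NdeI sites (CATATG) start at positions 60, 94, 137, 155.
NdeI cuts after base 2 of each site, so after positions 61, 95, 138, 156.
Circular molecule, 4 cuts → 4 fragments:
  62–95 → 34 bp
  96–138 → 43 bp
  139–156 → 18 bp
  157–162 then 1–61 → 6 + 61 = 67 bp
Sorted largest to smallest: 67, 43, 34, 18 bp.

67, 43, 34, 18 bp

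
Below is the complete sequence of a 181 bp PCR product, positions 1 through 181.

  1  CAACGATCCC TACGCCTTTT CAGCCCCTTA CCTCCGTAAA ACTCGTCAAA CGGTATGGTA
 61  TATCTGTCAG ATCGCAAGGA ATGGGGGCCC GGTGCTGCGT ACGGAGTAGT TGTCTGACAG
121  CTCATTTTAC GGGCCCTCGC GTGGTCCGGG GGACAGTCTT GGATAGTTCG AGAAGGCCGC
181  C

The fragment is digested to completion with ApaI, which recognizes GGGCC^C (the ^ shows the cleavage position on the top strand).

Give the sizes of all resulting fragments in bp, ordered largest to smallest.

89, 46, 46 bp

ApaI sites (GGGCCC) start at positions 85, 131.
ApaI cuts after base 5 of each site (before the last base), so after positions 89, 135.
Linear molecule, 2 cuts → 3 fragments:
  1–89 → 89 bp
  90–135 → 46 bp
  136–181 → 46 bp
Sorted largest to smallest: 89, 46, 46 bp.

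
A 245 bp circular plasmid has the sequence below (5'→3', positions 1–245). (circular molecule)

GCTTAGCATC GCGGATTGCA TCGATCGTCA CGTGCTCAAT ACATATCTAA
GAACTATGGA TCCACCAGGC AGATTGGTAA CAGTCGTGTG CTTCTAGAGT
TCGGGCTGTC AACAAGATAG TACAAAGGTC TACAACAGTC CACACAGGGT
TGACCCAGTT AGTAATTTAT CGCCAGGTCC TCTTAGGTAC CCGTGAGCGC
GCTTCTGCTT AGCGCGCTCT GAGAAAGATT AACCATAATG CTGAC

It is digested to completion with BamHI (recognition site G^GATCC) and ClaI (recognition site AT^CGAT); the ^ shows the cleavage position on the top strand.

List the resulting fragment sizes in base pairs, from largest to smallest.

208, 37 bp

The BamHI site (GGATCC) starts at position 58.
BamHI cuts after the first base of each site, so after position 58.
The ClaI site (ATCGAT) starts at position 20.
ClaI cuts after base 2 of each site, so after position 21.
Combined cut positions: 21, 58.
Circular molecule, 2 cuts → 2 fragments:
  22–58 → 37 bp
  59–245 then 1–21 → 187 + 21 = 208 bp
Sorted largest to smallest: 208, 37 bp.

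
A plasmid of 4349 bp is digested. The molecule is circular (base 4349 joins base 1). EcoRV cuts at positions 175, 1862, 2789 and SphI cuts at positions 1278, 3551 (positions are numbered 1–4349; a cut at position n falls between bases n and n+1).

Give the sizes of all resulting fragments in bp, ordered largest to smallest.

Combined cut positions (sorted): 175, 1278, 1862, 2789, 3551.
Circular molecule, 5 cuts → 5 fragments:
  1278 − 175 = 1103 bp
  1862 − 1278 = 584 bp
  2789 − 1862 = 927 bp
  3551 − 2789 = 762 bp
  wrap: 4349 − 3551 + 175 = 973 bp
Sorted largest to smallest: 1103, 973, 927, 762, 584 bp.

1103, 973, 927, 762, 584 bp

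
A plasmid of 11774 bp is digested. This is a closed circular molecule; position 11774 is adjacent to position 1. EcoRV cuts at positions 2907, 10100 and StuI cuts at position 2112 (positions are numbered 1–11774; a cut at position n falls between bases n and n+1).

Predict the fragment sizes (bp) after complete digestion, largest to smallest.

Combined cut positions (sorted): 2112, 2907, 10100.
Circular molecule, 3 cuts → 3 fragments:
  2907 − 2112 = 795 bp
  10100 − 2907 = 7193 bp
  wrap: 11774 − 10100 + 2112 = 3786 bp
Sorted largest to smallest: 7193, 3786, 795 bp.

7193, 3786, 795 bp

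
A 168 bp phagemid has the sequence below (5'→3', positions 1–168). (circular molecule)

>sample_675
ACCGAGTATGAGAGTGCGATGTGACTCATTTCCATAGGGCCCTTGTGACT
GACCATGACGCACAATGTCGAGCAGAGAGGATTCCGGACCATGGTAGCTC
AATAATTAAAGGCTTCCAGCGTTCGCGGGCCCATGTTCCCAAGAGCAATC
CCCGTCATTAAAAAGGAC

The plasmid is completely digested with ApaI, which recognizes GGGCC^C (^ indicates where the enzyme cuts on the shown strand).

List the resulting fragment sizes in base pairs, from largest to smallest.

ApaI sites (GGGCCC) start at positions 37, 127.
ApaI cuts after base 5 of each site (before the last base), so after positions 41, 131.
Circular molecule, 2 cuts → 2 fragments:
  42–131 → 90 bp
  132–168 then 1–41 → 37 + 41 = 78 bp
Sorted largest to smallest: 90, 78 bp.

90, 78 bp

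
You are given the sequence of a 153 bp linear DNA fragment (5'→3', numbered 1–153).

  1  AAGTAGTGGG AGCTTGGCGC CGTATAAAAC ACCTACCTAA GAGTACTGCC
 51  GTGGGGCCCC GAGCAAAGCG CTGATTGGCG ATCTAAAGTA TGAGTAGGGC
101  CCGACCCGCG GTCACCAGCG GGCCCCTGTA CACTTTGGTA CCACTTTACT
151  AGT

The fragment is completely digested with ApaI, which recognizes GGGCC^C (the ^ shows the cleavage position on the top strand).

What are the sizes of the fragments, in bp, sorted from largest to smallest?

58, 43, 29, 23 bp

ApaI sites (GGGCCC) start at positions 54, 97, 120.
ApaI cuts after base 5 of each site (before the last base), so after positions 58, 101, 124.
Linear molecule, 3 cuts → 4 fragments:
  1–58 → 58 bp
  59–101 → 43 bp
  102–124 → 23 bp
  125–153 → 29 bp
Sorted largest to smallest: 58, 43, 29, 23 bp.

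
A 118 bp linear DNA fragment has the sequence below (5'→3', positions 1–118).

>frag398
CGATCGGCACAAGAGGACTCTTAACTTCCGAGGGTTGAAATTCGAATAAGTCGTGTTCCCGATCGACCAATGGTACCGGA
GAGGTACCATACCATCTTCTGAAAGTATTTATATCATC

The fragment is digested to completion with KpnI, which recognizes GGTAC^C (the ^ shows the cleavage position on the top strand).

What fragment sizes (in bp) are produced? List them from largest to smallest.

KpnI sites (GGTACC) start at positions 72, 83.
KpnI cuts after base 5 of each site (before the last base), so after positions 76, 87.
Linear molecule, 2 cuts → 3 fragments:
  1–76 → 76 bp
  77–87 → 11 bp
  88–118 → 31 bp
Sorted largest to smallest: 76, 31, 11 bp.

76, 31, 11 bp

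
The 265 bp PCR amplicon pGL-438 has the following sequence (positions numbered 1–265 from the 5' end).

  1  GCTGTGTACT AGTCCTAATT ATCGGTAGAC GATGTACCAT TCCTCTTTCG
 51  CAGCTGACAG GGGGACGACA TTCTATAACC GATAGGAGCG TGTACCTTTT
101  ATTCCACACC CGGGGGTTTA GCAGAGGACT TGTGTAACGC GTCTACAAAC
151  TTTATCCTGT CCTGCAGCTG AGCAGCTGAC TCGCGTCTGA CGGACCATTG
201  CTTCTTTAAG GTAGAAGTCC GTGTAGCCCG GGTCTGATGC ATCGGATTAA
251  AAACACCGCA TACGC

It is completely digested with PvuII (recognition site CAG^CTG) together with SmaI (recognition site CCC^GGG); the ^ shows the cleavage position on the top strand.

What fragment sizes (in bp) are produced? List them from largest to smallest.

58, 56, 54, 53, 36, 8 bp

PvuII sites (CAGCTG) start at positions 51, 165, 173.
PvuII cuts after base 3 of each site, so after positions 53, 167, 175.
SmaI sites (CCCGGG) start at positions 109, 227.
SmaI cuts after base 3 of each site, so after positions 111, 229.
Combined cut positions: 53, 111, 167, 175, 229.
Linear molecule, 5 cuts → 6 fragments:
  1–53 → 53 bp
  54–111 → 58 bp
  112–167 → 56 bp
  168–175 → 8 bp
  176–229 → 54 bp
  230–265 → 36 bp
Sorted largest to smallest: 58, 56, 54, 53, 36, 8 bp.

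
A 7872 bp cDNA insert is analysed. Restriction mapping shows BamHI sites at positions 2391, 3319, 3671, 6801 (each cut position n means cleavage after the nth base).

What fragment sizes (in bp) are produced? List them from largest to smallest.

Linear molecule, 4 cuts → 5 fragments:
  2391 − 0 = 2391 bp
  3319 − 2391 = 928 bp
  3671 − 3319 = 352 bp
  6801 − 3671 = 3130 bp
  7872 − 6801 = 1071 bp
Sorted largest to smallest: 3130, 2391, 1071, 928, 352 bp.

3130, 2391, 1071, 928, 352 bp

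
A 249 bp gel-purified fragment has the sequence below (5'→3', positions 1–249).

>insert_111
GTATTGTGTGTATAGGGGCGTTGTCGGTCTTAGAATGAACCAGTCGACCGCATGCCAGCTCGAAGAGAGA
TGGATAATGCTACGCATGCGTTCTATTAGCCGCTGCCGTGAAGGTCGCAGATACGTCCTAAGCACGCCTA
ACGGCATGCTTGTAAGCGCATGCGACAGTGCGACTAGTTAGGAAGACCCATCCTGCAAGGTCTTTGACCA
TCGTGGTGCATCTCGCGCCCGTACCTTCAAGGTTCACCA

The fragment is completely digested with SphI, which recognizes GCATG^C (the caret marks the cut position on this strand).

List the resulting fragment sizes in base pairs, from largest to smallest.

87, 60, 54, 34, 14 bp

SphI sites (GCATGC) start at positions 50, 84, 144, 158.
SphI cuts after base 5 of each site (before the last base), so after positions 54, 88, 148, 162.
Linear molecule, 4 cuts → 5 fragments:
  1–54 → 54 bp
  55–88 → 34 bp
  89–148 → 60 bp
  149–162 → 14 bp
  163–249 → 87 bp
Sorted largest to smallest: 87, 60, 54, 34, 14 bp.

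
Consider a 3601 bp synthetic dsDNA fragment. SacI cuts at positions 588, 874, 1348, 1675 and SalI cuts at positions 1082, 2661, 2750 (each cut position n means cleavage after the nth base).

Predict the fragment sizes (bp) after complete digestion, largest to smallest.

Combined cut positions (sorted): 588, 874, 1082, 1348, 1675, 2661, 2750.
Linear molecule, 7 cuts → 8 fragments:
  588 − 0 = 588 bp
  874 − 588 = 286 bp
  1082 − 874 = 208 bp
  1348 − 1082 = 266 bp
  1675 − 1348 = 327 bp
  2661 − 1675 = 986 bp
  2750 − 2661 = 89 bp
  3601 − 2750 = 851 bp
Sorted largest to smallest: 986, 851, 588, 327, 286, 266, 208, 89 bp.

986, 851, 588, 327, 286, 266, 208, 89 bp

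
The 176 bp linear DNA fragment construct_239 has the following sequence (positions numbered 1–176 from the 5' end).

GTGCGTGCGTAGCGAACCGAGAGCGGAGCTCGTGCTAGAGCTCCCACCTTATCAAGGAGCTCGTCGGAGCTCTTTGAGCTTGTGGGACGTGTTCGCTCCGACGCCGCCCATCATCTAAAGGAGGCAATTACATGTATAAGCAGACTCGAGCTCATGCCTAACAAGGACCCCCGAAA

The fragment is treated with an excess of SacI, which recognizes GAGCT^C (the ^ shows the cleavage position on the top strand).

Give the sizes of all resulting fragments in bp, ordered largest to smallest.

81, 30, 24, 19, 12, 10 bp

SacI sites (GAGCTC) start at positions 26, 38, 57, 67, 148.
SacI cuts after base 5 of each site (before the last base), so after positions 30, 42, 61, 71, 152.
Linear molecule, 5 cuts → 6 fragments:
  1–30 → 30 bp
  31–42 → 12 bp
  43–61 → 19 bp
  62–71 → 10 bp
  72–152 → 81 bp
  153–176 → 24 bp
Sorted largest to smallest: 81, 30, 24, 19, 12, 10 bp.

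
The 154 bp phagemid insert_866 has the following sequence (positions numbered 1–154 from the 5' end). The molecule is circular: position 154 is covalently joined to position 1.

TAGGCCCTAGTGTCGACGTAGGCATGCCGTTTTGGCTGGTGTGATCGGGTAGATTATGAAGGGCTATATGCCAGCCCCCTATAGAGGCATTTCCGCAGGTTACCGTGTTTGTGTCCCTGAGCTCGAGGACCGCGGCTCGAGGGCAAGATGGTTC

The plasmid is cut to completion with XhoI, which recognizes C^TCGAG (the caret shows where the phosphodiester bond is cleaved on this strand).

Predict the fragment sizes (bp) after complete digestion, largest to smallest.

XhoI sites (CTCGAG) start at positions 122, 136.
XhoI cuts after the first base of each site, so after positions 122, 136.
Circular molecule, 2 cuts → 2 fragments:
  123–136 → 14 bp
  137–154 then 1–122 → 18 + 122 = 140 bp
Sorted largest to smallest: 140, 14 bp.

140, 14 bp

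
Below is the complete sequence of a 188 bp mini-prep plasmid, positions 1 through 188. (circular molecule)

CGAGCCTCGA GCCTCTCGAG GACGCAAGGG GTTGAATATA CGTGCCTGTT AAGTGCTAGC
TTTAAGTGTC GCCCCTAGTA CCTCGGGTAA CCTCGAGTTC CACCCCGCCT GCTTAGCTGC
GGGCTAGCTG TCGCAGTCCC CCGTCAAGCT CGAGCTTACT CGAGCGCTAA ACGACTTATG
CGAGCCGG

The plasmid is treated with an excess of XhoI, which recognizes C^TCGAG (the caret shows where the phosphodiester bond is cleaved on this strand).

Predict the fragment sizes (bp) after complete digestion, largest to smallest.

XhoI sites (CTCGAG) start at positions 6, 15, 92, 149, 159.
XhoI cuts after the first base of each site, so after positions 6, 15, 92, 149, 159.
Circular molecule, 5 cuts → 5 fragments:
  7–15 → 9 bp
  16–92 → 77 bp
  93–149 → 57 bp
  150–159 → 10 bp
  160–188 then 1–6 → 29 + 6 = 35 bp
Sorted largest to smallest: 77, 57, 35, 10, 9 bp.

77, 57, 35, 10, 9 bp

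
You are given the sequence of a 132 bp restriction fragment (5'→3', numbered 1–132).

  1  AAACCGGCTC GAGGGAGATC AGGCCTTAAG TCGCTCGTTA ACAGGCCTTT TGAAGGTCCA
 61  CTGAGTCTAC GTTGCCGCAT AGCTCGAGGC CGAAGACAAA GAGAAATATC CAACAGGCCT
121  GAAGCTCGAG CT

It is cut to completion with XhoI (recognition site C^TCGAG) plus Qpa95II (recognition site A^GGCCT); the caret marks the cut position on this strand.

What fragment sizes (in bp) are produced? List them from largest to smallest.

40, 32, 22, 13, 10, 8, 7 bp

XhoI sites (CTCGAG) start at positions 8, 83, 125.
XhoI cuts after the first base of each site, so after positions 8, 83, 125.
Qpa95II sites (AGGCCT) start at positions 21, 43, 115.
Qpa95II cuts after the first base of each site, so after positions 21, 43, 115.
Combined cut positions: 8, 21, 43, 83, 115, 125.
Linear molecule, 6 cuts → 7 fragments:
  1–8 → 8 bp
  9–21 → 13 bp
  22–43 → 22 bp
  44–83 → 40 bp
  84–115 → 32 bp
  116–125 → 10 bp
  126–132 → 7 bp
Sorted largest to smallest: 40, 32, 22, 13, 10, 8, 7 bp.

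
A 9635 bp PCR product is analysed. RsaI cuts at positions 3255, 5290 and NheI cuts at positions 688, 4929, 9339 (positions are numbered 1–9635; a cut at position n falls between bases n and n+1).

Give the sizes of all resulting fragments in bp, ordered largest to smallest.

Combined cut positions (sorted): 688, 3255, 4929, 5290, 9339.
Linear molecule, 5 cuts → 6 fragments:
  688 − 0 = 688 bp
  3255 − 688 = 2567 bp
  4929 − 3255 = 1674 bp
  5290 − 4929 = 361 bp
  9339 − 5290 = 4049 bp
  9635 − 9339 = 296 bp
Sorted largest to smallest: 4049, 2567, 1674, 688, 361, 296 bp.

4049, 2567, 1674, 688, 361, 296 bp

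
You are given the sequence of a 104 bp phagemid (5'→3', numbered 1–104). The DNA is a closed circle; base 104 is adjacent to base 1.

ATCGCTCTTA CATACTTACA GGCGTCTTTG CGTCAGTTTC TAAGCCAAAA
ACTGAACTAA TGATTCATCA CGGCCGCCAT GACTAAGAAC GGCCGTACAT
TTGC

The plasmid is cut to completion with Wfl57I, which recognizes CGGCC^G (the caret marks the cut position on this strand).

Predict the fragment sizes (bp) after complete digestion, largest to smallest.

Wfl57I sites (CGGCCG) start at positions 71, 90.
Wfl57I cuts after base 5 of each site (before the last base), so after positions 75, 94.
Circular molecule, 2 cuts → 2 fragments:
  76–94 → 19 bp
  95–104 then 1–75 → 10 + 75 = 85 bp
Sorted largest to smallest: 85, 19 bp.

85, 19 bp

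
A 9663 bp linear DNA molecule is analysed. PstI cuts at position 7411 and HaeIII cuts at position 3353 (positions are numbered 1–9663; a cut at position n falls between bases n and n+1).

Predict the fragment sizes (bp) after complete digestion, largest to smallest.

4058, 3353, 2252 bp

Combined cut positions (sorted): 3353, 7411.
Linear molecule, 2 cuts → 3 fragments:
  3353 − 0 = 3353 bp
  7411 − 3353 = 4058 bp
  9663 − 7411 = 2252 bp
Sorted largest to smallest: 4058, 3353, 2252 bp.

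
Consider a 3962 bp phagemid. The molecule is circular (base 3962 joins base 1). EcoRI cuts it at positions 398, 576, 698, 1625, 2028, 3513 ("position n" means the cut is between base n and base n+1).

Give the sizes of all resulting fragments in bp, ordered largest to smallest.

1485, 927, 847, 403, 178, 122 bp

Circular molecule, 6 cuts → 6 fragments:
  576 − 398 = 178 bp
  698 − 576 = 122 bp
  1625 − 698 = 927 bp
  2028 − 1625 = 403 bp
  3513 − 2028 = 1485 bp
  wrap: 3962 − 3513 + 398 = 847 bp
Sorted largest to smallest: 1485, 927, 847, 403, 178, 122 bp.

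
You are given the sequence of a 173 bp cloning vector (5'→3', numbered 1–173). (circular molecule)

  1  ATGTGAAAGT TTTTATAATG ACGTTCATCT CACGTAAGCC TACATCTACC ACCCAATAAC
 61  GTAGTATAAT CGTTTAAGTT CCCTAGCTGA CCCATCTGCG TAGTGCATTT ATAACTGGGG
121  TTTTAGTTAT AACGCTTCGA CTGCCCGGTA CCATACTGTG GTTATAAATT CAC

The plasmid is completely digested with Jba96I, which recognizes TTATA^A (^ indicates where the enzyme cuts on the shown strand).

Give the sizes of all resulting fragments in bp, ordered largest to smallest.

Jba96I sites (TTATAA) start at positions 13, 109, 127, 162.
Jba96I cuts after base 5 of each site (before the last base), so after positions 17, 113, 131, 166.
Circular molecule, 4 cuts → 4 fragments:
  18–113 → 96 bp
  114–131 → 18 bp
  132–166 → 35 bp
  167–173 then 1–17 → 7 + 17 = 24 bp
Sorted largest to smallest: 96, 35, 24, 18 bp.

96, 35, 24, 18 bp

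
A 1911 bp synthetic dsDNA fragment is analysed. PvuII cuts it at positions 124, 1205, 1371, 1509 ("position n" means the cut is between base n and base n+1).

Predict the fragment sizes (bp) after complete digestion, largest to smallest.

Linear molecule, 4 cuts → 5 fragments:
  124 − 0 = 124 bp
  1205 − 124 = 1081 bp
  1371 − 1205 = 166 bp
  1509 − 1371 = 138 bp
  1911 − 1509 = 402 bp
Sorted largest to smallest: 1081, 402, 166, 138, 124 bp.

1081, 402, 166, 138, 124 bp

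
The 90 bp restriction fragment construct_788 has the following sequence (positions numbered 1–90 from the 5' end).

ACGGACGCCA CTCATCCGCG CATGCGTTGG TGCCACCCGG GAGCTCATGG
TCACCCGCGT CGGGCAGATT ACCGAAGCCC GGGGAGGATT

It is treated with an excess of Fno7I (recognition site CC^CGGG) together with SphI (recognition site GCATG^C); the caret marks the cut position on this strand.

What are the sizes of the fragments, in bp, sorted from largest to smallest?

Fno7I sites (CCCGGG) start at positions 36, 78.
Fno7I cuts after base 2 of each site, so after positions 37, 79.
The SphI site (GCATGC) starts at position 20.
SphI cuts after base 5 of each site (before the last base), so after position 24.
Combined cut positions: 24, 37, 79.
Linear molecule, 3 cuts → 4 fragments:
  1–24 → 24 bp
  25–37 → 13 bp
  38–79 → 42 bp
  80–90 → 11 bp
Sorted largest to smallest: 42, 24, 13, 11 bp.

42, 24, 13, 11 bp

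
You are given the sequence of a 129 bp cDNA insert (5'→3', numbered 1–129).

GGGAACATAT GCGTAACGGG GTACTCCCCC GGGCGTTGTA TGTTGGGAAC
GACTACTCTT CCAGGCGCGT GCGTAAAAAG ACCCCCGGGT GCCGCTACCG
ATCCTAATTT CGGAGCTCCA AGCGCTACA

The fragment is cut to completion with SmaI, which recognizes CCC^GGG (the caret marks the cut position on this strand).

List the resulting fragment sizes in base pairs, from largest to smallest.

SmaI sites (CCCGGG) start at positions 28, 84.
SmaI cuts after base 3 of each site, so after positions 30, 86.
Linear molecule, 2 cuts → 3 fragments:
  1–30 → 30 bp
  31–86 → 56 bp
  87–129 → 43 bp
Sorted largest to smallest: 56, 43, 30 bp.

56, 43, 30 bp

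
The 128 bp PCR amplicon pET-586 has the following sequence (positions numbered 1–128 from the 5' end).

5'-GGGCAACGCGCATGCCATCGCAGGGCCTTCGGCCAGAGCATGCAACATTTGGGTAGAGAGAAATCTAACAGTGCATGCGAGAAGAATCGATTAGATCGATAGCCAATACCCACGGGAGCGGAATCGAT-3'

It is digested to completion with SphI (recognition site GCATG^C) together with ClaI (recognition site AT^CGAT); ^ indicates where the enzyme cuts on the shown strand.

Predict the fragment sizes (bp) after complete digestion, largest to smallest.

SphI sites (GCATGC) start at positions 10, 38, 73.
SphI cuts after base 5 of each site (before the last base), so after positions 14, 42, 77.
ClaI sites (ATCGAT) start at positions 86, 95, 123.
ClaI cuts after base 2 of each site, so after positions 87, 96, 124.
Combined cut positions: 14, 42, 77, 87, 96, 124.
Linear molecule, 6 cuts → 7 fragments:
  1–14 → 14 bp
  15–42 → 28 bp
  43–77 → 35 bp
  78–87 → 10 bp
  88–96 → 9 bp
  97–124 → 28 bp
  125–128 → 4 bp
Sorted largest to smallest: 35, 28, 28, 14, 10, 9, 4 bp.

35, 28, 28, 14, 10, 9, 4 bp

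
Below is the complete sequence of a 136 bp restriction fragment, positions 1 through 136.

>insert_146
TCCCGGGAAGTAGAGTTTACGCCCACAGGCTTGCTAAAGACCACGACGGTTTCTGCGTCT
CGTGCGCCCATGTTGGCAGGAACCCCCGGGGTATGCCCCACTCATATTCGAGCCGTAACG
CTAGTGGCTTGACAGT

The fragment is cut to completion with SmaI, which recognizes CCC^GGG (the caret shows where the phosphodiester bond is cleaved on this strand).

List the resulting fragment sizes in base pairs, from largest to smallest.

SmaI sites (CCCGGG) start at positions 2, 85.
SmaI cuts after base 3 of each site, so after positions 4, 87.
Linear molecule, 2 cuts → 3 fragments:
  1–4 → 4 bp
  5–87 → 83 bp
  88–136 → 49 bp
Sorted largest to smallest: 83, 49, 4 bp.

83, 49, 4 bp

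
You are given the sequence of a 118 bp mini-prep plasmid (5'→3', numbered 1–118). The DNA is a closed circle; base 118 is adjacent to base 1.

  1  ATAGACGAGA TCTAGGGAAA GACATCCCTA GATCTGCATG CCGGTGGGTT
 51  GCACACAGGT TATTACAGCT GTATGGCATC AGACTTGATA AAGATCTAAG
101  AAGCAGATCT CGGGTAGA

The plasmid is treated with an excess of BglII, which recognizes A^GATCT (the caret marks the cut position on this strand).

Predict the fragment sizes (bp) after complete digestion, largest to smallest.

62, 22, 21, 13 bp

BglII sites (AGATCT) start at positions 8, 30, 92, 105.
BglII cuts after the first base of each site, so after positions 8, 30, 92, 105.
Circular molecule, 4 cuts → 4 fragments:
  9–30 → 22 bp
  31–92 → 62 bp
  93–105 → 13 bp
  106–118 then 1–8 → 13 + 8 = 21 bp
Sorted largest to smallest: 62, 22, 21, 13 bp.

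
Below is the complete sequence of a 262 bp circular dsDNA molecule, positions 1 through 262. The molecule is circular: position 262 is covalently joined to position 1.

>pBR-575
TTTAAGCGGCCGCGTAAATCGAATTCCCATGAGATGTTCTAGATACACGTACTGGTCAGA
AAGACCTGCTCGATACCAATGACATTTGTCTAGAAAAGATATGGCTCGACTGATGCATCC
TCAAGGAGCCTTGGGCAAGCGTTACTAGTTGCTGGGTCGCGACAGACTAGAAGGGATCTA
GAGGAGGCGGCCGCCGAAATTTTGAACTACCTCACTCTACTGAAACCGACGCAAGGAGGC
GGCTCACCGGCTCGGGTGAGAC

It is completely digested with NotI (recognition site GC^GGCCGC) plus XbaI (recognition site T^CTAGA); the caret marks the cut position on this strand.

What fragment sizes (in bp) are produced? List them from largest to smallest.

88, 81, 51, 31, 11 bp

NotI sites (GCGGCCGC) start at positions 6, 187.
NotI cuts after base 2 of each site, so after positions 7, 188.
XbaI sites (TCTAGA) start at positions 38, 89, 177.
XbaI cuts after the first base of each site, so after positions 38, 89, 177.
Combined cut positions: 7, 38, 89, 177, 188.
Circular molecule, 5 cuts → 5 fragments:
  8–38 → 31 bp
  39–89 → 51 bp
  90–177 → 88 bp
  178–188 → 11 bp
  189–262 then 1–7 → 74 + 7 = 81 bp
Sorted largest to smallest: 88, 81, 51, 31, 11 bp.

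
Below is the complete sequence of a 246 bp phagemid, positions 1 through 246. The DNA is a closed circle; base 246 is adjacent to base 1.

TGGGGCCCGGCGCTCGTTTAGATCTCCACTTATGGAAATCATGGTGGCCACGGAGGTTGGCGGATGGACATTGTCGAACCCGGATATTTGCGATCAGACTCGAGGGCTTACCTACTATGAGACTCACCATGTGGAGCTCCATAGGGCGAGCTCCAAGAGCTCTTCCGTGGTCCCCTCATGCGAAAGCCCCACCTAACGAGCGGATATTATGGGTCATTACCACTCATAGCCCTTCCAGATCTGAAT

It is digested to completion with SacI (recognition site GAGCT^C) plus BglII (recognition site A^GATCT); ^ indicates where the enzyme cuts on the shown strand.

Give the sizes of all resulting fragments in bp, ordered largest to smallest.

SacI sites (GAGCTC) start at positions 134, 148, 157.
SacI cuts after base 5 of each site (before the last base), so after positions 138, 152, 161.
BglII sites (AGATCT) start at positions 20, 237.
BglII cuts after the first base of each site, so after positions 20, 237.
Combined cut positions: 20, 138, 152, 161, 237.
Circular molecule, 5 cuts → 5 fragments:
  21–138 → 118 bp
  139–152 → 14 bp
  153–161 → 9 bp
  162–237 → 76 bp
  238–246 then 1–20 → 9 + 20 = 29 bp
Sorted largest to smallest: 118, 76, 29, 14, 9 bp.

118, 76, 29, 14, 9 bp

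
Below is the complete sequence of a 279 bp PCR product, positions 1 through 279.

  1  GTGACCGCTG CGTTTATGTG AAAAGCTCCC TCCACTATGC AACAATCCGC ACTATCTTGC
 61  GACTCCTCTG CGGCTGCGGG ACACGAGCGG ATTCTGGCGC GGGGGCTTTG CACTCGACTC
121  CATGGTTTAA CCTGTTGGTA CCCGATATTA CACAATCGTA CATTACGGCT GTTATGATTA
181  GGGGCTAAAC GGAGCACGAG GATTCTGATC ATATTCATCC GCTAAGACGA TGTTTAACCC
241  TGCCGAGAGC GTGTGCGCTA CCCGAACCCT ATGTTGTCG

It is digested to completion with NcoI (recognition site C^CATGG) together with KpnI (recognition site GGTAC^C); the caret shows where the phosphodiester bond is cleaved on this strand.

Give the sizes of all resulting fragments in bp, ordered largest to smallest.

138, 120, 21 bp

The NcoI site (CCATGG) starts at position 120.
NcoI cuts after the first base of each site, so after position 120.
The KpnI site (GGTACC) starts at position 137.
KpnI cuts after base 5 of each site (before the last base), so after position 141.
Combined cut positions: 120, 141.
Linear molecule, 2 cuts → 3 fragments:
  1–120 → 120 bp
  121–141 → 21 bp
  142–279 → 138 bp
Sorted largest to smallest: 138, 120, 21 bp.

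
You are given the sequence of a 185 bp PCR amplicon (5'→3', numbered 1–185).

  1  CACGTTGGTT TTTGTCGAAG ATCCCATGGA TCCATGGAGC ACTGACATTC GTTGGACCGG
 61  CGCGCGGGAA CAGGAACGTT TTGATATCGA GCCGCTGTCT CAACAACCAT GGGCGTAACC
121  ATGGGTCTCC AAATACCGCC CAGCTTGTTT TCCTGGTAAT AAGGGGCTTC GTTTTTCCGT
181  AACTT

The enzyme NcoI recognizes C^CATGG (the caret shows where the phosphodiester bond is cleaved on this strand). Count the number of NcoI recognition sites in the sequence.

4

CCATGG occurs starting at positions 24, 32, 107, 119.
NcoI cuts at 4 sites.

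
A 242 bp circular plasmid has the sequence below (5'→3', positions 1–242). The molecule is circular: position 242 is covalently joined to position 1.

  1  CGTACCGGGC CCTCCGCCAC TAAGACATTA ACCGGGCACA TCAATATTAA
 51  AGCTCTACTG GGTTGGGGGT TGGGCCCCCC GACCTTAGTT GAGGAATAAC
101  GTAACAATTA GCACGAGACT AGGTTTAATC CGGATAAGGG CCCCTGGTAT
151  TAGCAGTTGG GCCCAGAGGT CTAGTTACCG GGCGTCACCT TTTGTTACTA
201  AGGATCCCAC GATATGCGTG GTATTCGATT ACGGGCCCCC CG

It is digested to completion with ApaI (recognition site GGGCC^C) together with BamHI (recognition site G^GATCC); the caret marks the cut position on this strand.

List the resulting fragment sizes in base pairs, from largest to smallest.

66, 65, 39, 35, 21, 16 bp

ApaI sites (GGGCCC) start at positions 7, 72, 138, 159, 233.
ApaI cuts after base 5 of each site (before the last base), so after positions 11, 76, 142, 163, 237.
The BamHI site (GGATCC) starts at position 202.
BamHI cuts after the first base of each site, so after position 202.
Combined cut positions: 11, 76, 142, 163, 202, 237.
Circular molecule, 6 cuts → 6 fragments:
  12–76 → 65 bp
  77–142 → 66 bp
  143–163 → 21 bp
  164–202 → 39 bp
  203–237 → 35 bp
  238–242 then 1–11 → 5 + 11 = 16 bp
Sorted largest to smallest: 66, 65, 39, 35, 21, 16 bp.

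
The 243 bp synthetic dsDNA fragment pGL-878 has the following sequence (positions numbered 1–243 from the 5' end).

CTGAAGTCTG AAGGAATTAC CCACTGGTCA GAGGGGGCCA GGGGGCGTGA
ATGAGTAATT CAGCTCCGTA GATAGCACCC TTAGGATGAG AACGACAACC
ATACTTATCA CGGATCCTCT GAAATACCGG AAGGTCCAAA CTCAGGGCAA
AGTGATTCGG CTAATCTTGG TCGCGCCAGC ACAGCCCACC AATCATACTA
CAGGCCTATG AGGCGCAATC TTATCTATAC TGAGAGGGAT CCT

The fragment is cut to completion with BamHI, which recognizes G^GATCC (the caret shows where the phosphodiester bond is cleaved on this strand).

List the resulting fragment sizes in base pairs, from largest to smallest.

BamHI sites (GGATCC) start at positions 112, 237.
BamHI cuts after the first base of each site, so after positions 112, 237.
Linear molecule, 2 cuts → 3 fragments:
  1–112 → 112 bp
  113–237 → 125 bp
  238–243 → 6 bp
Sorted largest to smallest: 125, 112, 6 bp.

125, 112, 6 bp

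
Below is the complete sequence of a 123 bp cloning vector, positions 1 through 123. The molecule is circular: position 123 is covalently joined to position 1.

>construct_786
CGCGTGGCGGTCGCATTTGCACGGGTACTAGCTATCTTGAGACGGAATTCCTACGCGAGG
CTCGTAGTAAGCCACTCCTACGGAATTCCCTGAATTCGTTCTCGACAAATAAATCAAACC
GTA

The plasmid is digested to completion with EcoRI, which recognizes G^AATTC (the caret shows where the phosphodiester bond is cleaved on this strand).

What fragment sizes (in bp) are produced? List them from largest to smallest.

76, 38, 9 bp

EcoRI sites (GAATTC) start at positions 45, 83, 92.
EcoRI cuts after the first base of each site, so after positions 45, 83, 92.
Circular molecule, 3 cuts → 3 fragments:
  46–83 → 38 bp
  84–92 → 9 bp
  93–123 then 1–45 → 31 + 45 = 76 bp
Sorted largest to smallest: 76, 38, 9 bp.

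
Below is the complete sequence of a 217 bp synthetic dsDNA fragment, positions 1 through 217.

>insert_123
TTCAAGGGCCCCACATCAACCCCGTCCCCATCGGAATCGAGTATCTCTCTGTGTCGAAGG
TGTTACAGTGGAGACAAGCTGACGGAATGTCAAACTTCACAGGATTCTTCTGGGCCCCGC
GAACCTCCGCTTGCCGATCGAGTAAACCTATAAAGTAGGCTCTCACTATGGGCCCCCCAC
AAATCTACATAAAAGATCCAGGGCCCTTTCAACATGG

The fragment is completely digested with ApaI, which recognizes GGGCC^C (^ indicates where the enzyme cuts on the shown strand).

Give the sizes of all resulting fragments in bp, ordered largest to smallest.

ApaI sites (GGGCCC) start at positions 6, 112, 170, 201.
ApaI cuts after base 5 of each site (before the last base), so after positions 10, 116, 174, 205.
Linear molecule, 4 cuts → 5 fragments:
  1–10 → 10 bp
  11–116 → 106 bp
  117–174 → 58 bp
  175–205 → 31 bp
  206–217 → 12 bp
Sorted largest to smallest: 106, 58, 31, 12, 10 bp.

106, 58, 31, 12, 10 bp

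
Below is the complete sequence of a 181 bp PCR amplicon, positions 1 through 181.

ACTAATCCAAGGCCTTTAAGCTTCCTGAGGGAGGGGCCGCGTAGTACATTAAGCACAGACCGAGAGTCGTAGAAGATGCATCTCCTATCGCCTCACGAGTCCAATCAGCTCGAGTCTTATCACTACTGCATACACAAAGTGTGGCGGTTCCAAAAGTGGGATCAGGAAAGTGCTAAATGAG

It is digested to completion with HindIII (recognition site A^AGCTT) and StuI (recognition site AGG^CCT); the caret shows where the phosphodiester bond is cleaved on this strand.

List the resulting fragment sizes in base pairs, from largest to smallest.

163, 12, 6 bp

The HindIII site (AAGCTT) starts at position 18.
HindIII cuts after the first base of each site, so after position 18.
The StuI site (AGGCCT) starts at position 10.
StuI cuts after base 3 of each site, so after position 12.
Combined cut positions: 12, 18.
Linear molecule, 2 cuts → 3 fragments:
  1–12 → 12 bp
  13–18 → 6 bp
  19–181 → 163 bp
Sorted largest to smallest: 163, 12, 6 bp.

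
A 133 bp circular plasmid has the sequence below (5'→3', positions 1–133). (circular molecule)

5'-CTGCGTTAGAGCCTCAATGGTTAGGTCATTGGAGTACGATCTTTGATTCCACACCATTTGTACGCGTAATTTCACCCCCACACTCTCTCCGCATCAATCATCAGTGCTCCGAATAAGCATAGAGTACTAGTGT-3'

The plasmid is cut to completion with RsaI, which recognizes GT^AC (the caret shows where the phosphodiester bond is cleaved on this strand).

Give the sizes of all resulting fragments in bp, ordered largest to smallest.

RsaI sites (GTAC) start at positions 34, 60, 124.
RsaI cuts after base 2 of each site, so after positions 35, 61, 125.
Circular molecule, 3 cuts → 3 fragments:
  36–61 → 26 bp
  62–125 → 64 bp
  126–133 then 1–35 → 8 + 35 = 43 bp
Sorted largest to smallest: 64, 43, 26 bp.

64, 43, 26 bp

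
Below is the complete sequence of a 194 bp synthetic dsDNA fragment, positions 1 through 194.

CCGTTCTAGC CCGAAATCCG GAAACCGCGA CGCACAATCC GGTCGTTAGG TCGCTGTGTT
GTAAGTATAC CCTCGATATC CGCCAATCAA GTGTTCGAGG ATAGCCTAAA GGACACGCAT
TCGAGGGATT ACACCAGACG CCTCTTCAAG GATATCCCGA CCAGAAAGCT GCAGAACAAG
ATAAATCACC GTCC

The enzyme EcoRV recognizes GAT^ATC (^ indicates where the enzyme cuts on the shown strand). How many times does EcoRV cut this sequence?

2

GATATC occurs starting at positions 75, 151.
EcoRV cuts at 2 sites.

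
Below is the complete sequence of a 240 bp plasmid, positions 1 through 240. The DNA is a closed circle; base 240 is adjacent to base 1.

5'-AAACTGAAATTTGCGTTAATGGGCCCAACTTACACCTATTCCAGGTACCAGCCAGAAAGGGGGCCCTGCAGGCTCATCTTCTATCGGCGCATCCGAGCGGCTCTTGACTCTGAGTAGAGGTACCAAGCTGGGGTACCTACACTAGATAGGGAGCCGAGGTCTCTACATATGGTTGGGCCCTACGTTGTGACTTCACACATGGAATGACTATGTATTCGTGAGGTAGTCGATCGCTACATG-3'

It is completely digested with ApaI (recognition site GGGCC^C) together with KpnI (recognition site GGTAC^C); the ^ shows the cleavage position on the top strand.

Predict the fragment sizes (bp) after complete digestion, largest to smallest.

86, 58, 43, 23, 17, 13 bp

ApaI sites (GGGCCC) start at positions 21, 61, 175.
ApaI cuts after base 5 of each site (before the last base), so after positions 25, 65, 179.
KpnI sites (GGTACC) start at positions 44, 119, 132.
KpnI cuts after base 5 of each site (before the last base), so after positions 48, 123, 136.
Combined cut positions: 25, 48, 65, 123, 136, 179.
Circular molecule, 6 cuts → 6 fragments:
  26–48 → 23 bp
  49–65 → 17 bp
  66–123 → 58 bp
  124–136 → 13 bp
  137–179 → 43 bp
  180–240 then 1–25 → 61 + 25 = 86 bp
Sorted largest to smallest: 86, 58, 43, 23, 17, 13 bp.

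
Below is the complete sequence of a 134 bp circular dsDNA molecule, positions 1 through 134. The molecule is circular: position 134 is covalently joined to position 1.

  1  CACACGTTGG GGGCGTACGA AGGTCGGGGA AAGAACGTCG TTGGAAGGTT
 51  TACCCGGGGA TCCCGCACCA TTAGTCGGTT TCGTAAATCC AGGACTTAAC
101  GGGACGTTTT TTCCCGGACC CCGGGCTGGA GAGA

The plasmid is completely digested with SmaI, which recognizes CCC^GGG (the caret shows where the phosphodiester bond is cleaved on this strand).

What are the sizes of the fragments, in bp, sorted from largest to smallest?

SmaI sites (CCCGGG) start at positions 53, 120.
SmaI cuts after base 3 of each site, so after positions 55, 122.
Circular molecule, 2 cuts → 2 fragments:
  56–122 → 67 bp
  123–134 then 1–55 → 12 + 55 = 67 bp
Sorted largest to smallest: 67, 67 bp.

67, 67 bp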